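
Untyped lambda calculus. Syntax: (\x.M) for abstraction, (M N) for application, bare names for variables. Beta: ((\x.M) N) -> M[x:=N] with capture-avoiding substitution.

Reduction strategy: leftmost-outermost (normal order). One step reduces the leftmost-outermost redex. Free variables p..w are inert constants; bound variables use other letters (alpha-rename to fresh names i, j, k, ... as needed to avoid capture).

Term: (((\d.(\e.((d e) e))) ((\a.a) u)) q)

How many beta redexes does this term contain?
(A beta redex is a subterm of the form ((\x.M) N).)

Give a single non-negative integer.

Answer: 2

Derivation:
Term: (((\d.(\e.((d e) e))) ((\a.a) u)) q)
  Redex: ((\d.(\e.((d e) e))) ((\a.a) u))
  Redex: ((\a.a) u)
Total redexes: 2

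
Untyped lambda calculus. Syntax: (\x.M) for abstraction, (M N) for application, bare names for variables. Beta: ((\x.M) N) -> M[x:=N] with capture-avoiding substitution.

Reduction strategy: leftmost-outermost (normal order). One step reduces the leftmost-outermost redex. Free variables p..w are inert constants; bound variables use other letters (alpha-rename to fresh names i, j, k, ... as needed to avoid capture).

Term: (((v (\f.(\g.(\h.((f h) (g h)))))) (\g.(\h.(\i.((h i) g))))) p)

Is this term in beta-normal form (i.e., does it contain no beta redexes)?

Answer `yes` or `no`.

Term: (((v (\f.(\g.(\h.((f h) (g h)))))) (\g.(\h.(\i.((h i) g))))) p)
No beta redexes found.

Answer: yes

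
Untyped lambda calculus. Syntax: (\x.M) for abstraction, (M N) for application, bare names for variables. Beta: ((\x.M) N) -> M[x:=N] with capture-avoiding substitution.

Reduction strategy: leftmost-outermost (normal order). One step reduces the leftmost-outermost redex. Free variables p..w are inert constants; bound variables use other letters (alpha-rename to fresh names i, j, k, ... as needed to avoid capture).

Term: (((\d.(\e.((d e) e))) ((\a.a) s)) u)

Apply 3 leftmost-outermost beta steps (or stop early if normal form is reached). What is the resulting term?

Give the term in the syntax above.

Step 0: (((\d.(\e.((d e) e))) ((\a.a) s)) u)
Step 1: ((\e.((((\a.a) s) e) e)) u)
Step 2: ((((\a.a) s) u) u)
Step 3: ((s u) u)

Answer: ((s u) u)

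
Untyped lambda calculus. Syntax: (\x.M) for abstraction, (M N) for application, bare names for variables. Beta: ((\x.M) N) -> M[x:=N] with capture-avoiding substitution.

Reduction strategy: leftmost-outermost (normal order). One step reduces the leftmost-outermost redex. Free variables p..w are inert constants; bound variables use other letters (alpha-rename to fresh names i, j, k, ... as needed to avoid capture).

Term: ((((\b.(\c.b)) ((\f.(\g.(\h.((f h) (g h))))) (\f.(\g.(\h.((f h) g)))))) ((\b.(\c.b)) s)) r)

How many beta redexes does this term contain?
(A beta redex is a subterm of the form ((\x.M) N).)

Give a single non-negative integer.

Term: ((((\b.(\c.b)) ((\f.(\g.(\h.((f h) (g h))))) (\f.(\g.(\h.((f h) g)))))) ((\b.(\c.b)) s)) r)
  Redex: ((\b.(\c.b)) ((\f.(\g.(\h.((f h) (g h))))) (\f.(\g.(\h.((f h) g))))))
  Redex: ((\f.(\g.(\h.((f h) (g h))))) (\f.(\g.(\h.((f h) g)))))
  Redex: ((\b.(\c.b)) s)
Total redexes: 3

Answer: 3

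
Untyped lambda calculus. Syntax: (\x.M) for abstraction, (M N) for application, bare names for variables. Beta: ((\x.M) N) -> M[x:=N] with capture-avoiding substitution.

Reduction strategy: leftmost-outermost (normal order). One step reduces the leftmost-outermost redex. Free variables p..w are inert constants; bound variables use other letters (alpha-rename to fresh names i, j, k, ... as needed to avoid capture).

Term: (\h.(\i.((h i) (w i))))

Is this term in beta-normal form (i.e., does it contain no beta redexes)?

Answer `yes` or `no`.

Term: (\h.(\i.((h i) (w i))))
No beta redexes found.

Answer: yes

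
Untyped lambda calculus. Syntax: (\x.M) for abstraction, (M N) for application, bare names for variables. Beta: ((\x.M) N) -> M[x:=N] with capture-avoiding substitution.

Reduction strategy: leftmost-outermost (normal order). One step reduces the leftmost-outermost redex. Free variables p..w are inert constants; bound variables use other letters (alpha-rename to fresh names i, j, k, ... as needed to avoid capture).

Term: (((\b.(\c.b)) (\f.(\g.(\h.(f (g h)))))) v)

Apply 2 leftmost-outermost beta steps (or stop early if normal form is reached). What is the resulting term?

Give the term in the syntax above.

Step 0: (((\b.(\c.b)) (\f.(\g.(\h.(f (g h)))))) v)
Step 1: ((\c.(\f.(\g.(\h.(f (g h)))))) v)
Step 2: (\f.(\g.(\h.(f (g h)))))

Answer: (\f.(\g.(\h.(f (g h)))))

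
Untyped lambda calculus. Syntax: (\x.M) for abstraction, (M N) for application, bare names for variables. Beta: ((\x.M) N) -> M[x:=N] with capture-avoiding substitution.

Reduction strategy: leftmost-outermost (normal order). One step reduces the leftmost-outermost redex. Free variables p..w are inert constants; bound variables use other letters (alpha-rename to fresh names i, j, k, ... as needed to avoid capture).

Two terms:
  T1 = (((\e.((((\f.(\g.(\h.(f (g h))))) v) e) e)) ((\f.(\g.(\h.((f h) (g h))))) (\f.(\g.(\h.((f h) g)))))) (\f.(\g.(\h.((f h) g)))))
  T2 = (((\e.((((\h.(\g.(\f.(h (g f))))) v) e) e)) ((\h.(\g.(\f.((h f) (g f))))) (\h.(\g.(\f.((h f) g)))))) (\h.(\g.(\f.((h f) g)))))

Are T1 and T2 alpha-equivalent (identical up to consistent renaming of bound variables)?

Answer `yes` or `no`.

Answer: yes

Derivation:
Term 1: (((\e.((((\f.(\g.(\h.(f (g h))))) v) e) e)) ((\f.(\g.(\h.((f h) (g h))))) (\f.(\g.(\h.((f h) g)))))) (\f.(\g.(\h.((f h) g)))))
Term 2: (((\e.((((\h.(\g.(\f.(h (g f))))) v) e) e)) ((\h.(\g.(\f.((h f) (g f))))) (\h.(\g.(\f.((h f) g)))))) (\h.(\g.(\f.((h f) g)))))
Alpha-equivalence: compare structure up to binder renaming.
Result: True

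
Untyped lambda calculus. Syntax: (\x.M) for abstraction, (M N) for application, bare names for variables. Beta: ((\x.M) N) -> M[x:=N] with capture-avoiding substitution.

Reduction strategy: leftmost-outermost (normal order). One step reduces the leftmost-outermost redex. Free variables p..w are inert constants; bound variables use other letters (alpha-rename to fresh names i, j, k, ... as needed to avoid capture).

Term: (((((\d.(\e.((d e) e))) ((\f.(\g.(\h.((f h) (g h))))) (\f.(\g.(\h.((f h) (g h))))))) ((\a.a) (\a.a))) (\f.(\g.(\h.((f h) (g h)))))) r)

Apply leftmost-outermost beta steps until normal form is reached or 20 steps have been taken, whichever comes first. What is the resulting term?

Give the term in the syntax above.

Answer: (\h.(\i.((h i) ((r h) i))))

Derivation:
Step 0: (((((\d.(\e.((d e) e))) ((\f.(\g.(\h.((f h) (g h))))) (\f.(\g.(\h.((f h) (g h))))))) ((\a.a) (\a.a))) (\f.(\g.(\h.((f h) (g h)))))) r)
Step 1: ((((\e.((((\f.(\g.(\h.((f h) (g h))))) (\f.(\g.(\h.((f h) (g h)))))) e) e)) ((\a.a) (\a.a))) (\f.(\g.(\h.((f h) (g h)))))) r)
Step 2: ((((((\f.(\g.(\h.((f h) (g h))))) (\f.(\g.(\h.((f h) (g h)))))) ((\a.a) (\a.a))) ((\a.a) (\a.a))) (\f.(\g.(\h.((f h) (g h)))))) r)
Step 3: (((((\g.(\h.(((\f.(\g.(\h.((f h) (g h))))) h) (g h)))) ((\a.a) (\a.a))) ((\a.a) (\a.a))) (\f.(\g.(\h.((f h) (g h)))))) r)
Step 4: ((((\h.(((\f.(\g.(\h.((f h) (g h))))) h) (((\a.a) (\a.a)) h))) ((\a.a) (\a.a))) (\f.(\g.(\h.((f h) (g h)))))) r)
Step 5: (((((\f.(\g.(\h.((f h) (g h))))) ((\a.a) (\a.a))) (((\a.a) (\a.a)) ((\a.a) (\a.a)))) (\f.(\g.(\h.((f h) (g h)))))) r)
Step 6: ((((\g.(\h.((((\a.a) (\a.a)) h) (g h)))) (((\a.a) (\a.a)) ((\a.a) (\a.a)))) (\f.(\g.(\h.((f h) (g h)))))) r)
Step 7: (((\h.((((\a.a) (\a.a)) h) ((((\a.a) (\a.a)) ((\a.a) (\a.a))) h))) (\f.(\g.(\h.((f h) (g h)))))) r)
Step 8: (((((\a.a) (\a.a)) (\f.(\g.(\h.((f h) (g h)))))) ((((\a.a) (\a.a)) ((\a.a) (\a.a))) (\f.(\g.(\h.((f h) (g h))))))) r)
Step 9: ((((\a.a) (\f.(\g.(\h.((f h) (g h)))))) ((((\a.a) (\a.a)) ((\a.a) (\a.a))) (\f.(\g.(\h.((f h) (g h))))))) r)
Step 10: (((\f.(\g.(\h.((f h) (g h))))) ((((\a.a) (\a.a)) ((\a.a) (\a.a))) (\f.(\g.(\h.((f h) (g h))))))) r)
Step 11: ((\g.(\h.((((((\a.a) (\a.a)) ((\a.a) (\a.a))) (\f.(\g.(\h.((f h) (g h)))))) h) (g h)))) r)
Step 12: (\h.((((((\a.a) (\a.a)) ((\a.a) (\a.a))) (\f.(\g.(\h.((f h) (g h)))))) h) (r h)))
Step 13: (\h.(((((\a.a) ((\a.a) (\a.a))) (\f.(\g.(\h.((f h) (g h)))))) h) (r h)))
Step 14: (\h.(((((\a.a) (\a.a)) (\f.(\g.(\h.((f h) (g h)))))) h) (r h)))
Step 15: (\h.((((\a.a) (\f.(\g.(\h.((f h) (g h)))))) h) (r h)))
Step 16: (\h.(((\f.(\g.(\h.((f h) (g h))))) h) (r h)))
Step 17: (\h.((\g.(\i.((h i) (g i)))) (r h)))
Step 18: (\h.(\i.((h i) ((r h) i))))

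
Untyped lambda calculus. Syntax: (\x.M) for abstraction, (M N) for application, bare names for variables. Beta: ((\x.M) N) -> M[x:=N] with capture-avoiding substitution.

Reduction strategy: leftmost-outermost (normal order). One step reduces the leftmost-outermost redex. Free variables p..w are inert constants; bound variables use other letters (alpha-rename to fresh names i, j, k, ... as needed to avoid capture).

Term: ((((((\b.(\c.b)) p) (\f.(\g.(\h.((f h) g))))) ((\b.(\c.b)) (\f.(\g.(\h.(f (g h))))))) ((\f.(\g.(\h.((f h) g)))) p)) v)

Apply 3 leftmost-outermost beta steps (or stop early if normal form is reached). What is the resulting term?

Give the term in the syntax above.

Step 0: ((((((\b.(\c.b)) p) (\f.(\g.(\h.((f h) g))))) ((\b.(\c.b)) (\f.(\g.(\h.(f (g h))))))) ((\f.(\g.(\h.((f h) g)))) p)) v)
Step 1: (((((\c.p) (\f.(\g.(\h.((f h) g))))) ((\b.(\c.b)) (\f.(\g.(\h.(f (g h))))))) ((\f.(\g.(\h.((f h) g)))) p)) v)
Step 2: (((p ((\b.(\c.b)) (\f.(\g.(\h.(f (g h))))))) ((\f.(\g.(\h.((f h) g)))) p)) v)
Step 3: (((p (\c.(\f.(\g.(\h.(f (g h))))))) ((\f.(\g.(\h.((f h) g)))) p)) v)

Answer: (((p (\c.(\f.(\g.(\h.(f (g h))))))) ((\f.(\g.(\h.((f h) g)))) p)) v)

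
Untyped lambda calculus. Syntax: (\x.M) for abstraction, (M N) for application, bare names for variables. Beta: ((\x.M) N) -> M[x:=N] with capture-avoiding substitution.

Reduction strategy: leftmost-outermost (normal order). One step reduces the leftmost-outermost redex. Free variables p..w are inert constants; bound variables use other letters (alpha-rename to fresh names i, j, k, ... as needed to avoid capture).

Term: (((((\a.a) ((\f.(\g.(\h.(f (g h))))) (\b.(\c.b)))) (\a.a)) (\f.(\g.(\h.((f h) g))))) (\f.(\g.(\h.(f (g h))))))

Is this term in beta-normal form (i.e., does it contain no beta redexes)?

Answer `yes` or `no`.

Term: (((((\a.a) ((\f.(\g.(\h.(f (g h))))) (\b.(\c.b)))) (\a.a)) (\f.(\g.(\h.((f h) g))))) (\f.(\g.(\h.(f (g h))))))
Found 2 beta redex(es).

Answer: no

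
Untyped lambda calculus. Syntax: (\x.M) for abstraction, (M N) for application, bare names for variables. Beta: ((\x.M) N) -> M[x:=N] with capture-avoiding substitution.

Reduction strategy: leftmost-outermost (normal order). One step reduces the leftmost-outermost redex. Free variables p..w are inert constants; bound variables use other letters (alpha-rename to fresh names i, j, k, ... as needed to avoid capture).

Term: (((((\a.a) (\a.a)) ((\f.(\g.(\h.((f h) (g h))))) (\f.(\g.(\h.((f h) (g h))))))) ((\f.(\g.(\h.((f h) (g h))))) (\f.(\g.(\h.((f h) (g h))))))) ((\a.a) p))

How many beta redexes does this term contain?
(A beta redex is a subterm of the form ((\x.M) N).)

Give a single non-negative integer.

Answer: 4

Derivation:
Term: (((((\a.a) (\a.a)) ((\f.(\g.(\h.((f h) (g h))))) (\f.(\g.(\h.((f h) (g h))))))) ((\f.(\g.(\h.((f h) (g h))))) (\f.(\g.(\h.((f h) (g h))))))) ((\a.a) p))
  Redex: ((\a.a) (\a.a))
  Redex: ((\f.(\g.(\h.((f h) (g h))))) (\f.(\g.(\h.((f h) (g h))))))
  Redex: ((\f.(\g.(\h.((f h) (g h))))) (\f.(\g.(\h.((f h) (g h))))))
  Redex: ((\a.a) p)
Total redexes: 4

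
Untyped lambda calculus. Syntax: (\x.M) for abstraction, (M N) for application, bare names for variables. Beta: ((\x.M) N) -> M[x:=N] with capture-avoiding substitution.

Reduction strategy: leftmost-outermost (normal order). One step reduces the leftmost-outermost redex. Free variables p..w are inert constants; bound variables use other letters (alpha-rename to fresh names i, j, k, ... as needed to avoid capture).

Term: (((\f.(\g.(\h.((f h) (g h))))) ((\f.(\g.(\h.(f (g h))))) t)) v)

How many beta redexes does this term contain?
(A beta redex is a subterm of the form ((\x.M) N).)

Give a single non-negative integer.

Term: (((\f.(\g.(\h.((f h) (g h))))) ((\f.(\g.(\h.(f (g h))))) t)) v)
  Redex: ((\f.(\g.(\h.((f h) (g h))))) ((\f.(\g.(\h.(f (g h))))) t))
  Redex: ((\f.(\g.(\h.(f (g h))))) t)
Total redexes: 2

Answer: 2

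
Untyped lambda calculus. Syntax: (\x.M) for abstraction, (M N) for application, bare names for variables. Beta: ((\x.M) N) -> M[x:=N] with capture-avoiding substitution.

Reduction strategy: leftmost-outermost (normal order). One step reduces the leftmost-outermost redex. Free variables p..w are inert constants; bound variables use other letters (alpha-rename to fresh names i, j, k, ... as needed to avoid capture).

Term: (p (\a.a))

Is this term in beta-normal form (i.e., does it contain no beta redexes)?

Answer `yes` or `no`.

Term: (p (\a.a))
No beta redexes found.

Answer: yes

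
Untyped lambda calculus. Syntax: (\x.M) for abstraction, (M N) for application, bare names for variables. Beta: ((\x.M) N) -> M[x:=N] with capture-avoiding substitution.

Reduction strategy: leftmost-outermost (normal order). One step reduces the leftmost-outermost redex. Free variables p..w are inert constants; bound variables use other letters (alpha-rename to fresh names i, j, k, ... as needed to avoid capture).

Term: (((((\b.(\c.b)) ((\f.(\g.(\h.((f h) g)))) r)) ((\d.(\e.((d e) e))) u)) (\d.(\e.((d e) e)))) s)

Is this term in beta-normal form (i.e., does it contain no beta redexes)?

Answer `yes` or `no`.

Answer: no

Derivation:
Term: (((((\b.(\c.b)) ((\f.(\g.(\h.((f h) g)))) r)) ((\d.(\e.((d e) e))) u)) (\d.(\e.((d e) e)))) s)
Found 3 beta redex(es).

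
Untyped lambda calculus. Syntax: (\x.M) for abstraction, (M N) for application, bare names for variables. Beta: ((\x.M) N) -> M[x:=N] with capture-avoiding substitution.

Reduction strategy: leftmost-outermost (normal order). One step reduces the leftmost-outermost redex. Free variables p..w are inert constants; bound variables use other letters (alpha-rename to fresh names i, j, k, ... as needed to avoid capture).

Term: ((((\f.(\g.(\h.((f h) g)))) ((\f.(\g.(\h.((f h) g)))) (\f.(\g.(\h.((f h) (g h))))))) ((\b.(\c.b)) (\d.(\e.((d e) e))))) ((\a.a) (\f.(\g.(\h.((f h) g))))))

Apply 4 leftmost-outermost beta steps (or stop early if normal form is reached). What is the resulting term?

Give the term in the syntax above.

Answer: (((\g.(\h.(((\f.(\g.(\h.((f h) (g h))))) h) g))) ((\a.a) (\f.(\g.(\h.((f h) g)))))) ((\b.(\c.b)) (\d.(\e.((d e) e)))))

Derivation:
Step 0: ((((\f.(\g.(\h.((f h) g)))) ((\f.(\g.(\h.((f h) g)))) (\f.(\g.(\h.((f h) (g h))))))) ((\b.(\c.b)) (\d.(\e.((d e) e))))) ((\a.a) (\f.(\g.(\h.((f h) g))))))
Step 1: (((\g.(\h.((((\f.(\g.(\h.((f h) g)))) (\f.(\g.(\h.((f h) (g h)))))) h) g))) ((\b.(\c.b)) (\d.(\e.((d e) e))))) ((\a.a) (\f.(\g.(\h.((f h) g))))))
Step 2: ((\h.((((\f.(\g.(\h.((f h) g)))) (\f.(\g.(\h.((f h) (g h)))))) h) ((\b.(\c.b)) (\d.(\e.((d e) e)))))) ((\a.a) (\f.(\g.(\h.((f h) g))))))
Step 3: ((((\f.(\g.(\h.((f h) g)))) (\f.(\g.(\h.((f h) (g h)))))) ((\a.a) (\f.(\g.(\h.((f h) g)))))) ((\b.(\c.b)) (\d.(\e.((d e) e)))))
Step 4: (((\g.(\h.(((\f.(\g.(\h.((f h) (g h))))) h) g))) ((\a.a) (\f.(\g.(\h.((f h) g)))))) ((\b.(\c.b)) (\d.(\e.((d e) e)))))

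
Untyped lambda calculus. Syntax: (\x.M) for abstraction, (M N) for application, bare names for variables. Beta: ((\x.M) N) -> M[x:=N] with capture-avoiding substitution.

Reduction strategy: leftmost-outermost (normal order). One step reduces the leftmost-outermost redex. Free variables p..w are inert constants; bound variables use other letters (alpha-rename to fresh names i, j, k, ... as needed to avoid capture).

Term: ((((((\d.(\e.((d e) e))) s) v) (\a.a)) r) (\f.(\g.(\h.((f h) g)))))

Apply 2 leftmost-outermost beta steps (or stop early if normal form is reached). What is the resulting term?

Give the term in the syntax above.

Step 0: ((((((\d.(\e.((d e) e))) s) v) (\a.a)) r) (\f.(\g.(\h.((f h) g)))))
Step 1: (((((\e.((s e) e)) v) (\a.a)) r) (\f.(\g.(\h.((f h) g)))))
Step 2: (((((s v) v) (\a.a)) r) (\f.(\g.(\h.((f h) g)))))

Answer: (((((s v) v) (\a.a)) r) (\f.(\g.(\h.((f h) g)))))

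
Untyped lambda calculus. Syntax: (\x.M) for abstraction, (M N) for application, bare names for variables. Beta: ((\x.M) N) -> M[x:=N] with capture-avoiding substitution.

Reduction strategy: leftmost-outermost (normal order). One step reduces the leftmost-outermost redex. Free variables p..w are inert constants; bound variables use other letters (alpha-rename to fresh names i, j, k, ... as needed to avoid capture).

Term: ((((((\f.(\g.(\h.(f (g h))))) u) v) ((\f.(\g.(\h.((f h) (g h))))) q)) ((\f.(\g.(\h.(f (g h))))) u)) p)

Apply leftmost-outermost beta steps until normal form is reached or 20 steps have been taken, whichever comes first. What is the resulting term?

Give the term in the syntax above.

Answer: (((u (v (\g.(\h.((q h) (g h)))))) (\g.(\h.(u (g h))))) p)

Derivation:
Step 0: ((((((\f.(\g.(\h.(f (g h))))) u) v) ((\f.(\g.(\h.((f h) (g h))))) q)) ((\f.(\g.(\h.(f (g h))))) u)) p)
Step 1: (((((\g.(\h.(u (g h)))) v) ((\f.(\g.(\h.((f h) (g h))))) q)) ((\f.(\g.(\h.(f (g h))))) u)) p)
Step 2: ((((\h.(u (v h))) ((\f.(\g.(\h.((f h) (g h))))) q)) ((\f.(\g.(\h.(f (g h))))) u)) p)
Step 3: (((u (v ((\f.(\g.(\h.((f h) (g h))))) q))) ((\f.(\g.(\h.(f (g h))))) u)) p)
Step 4: (((u (v (\g.(\h.((q h) (g h)))))) ((\f.(\g.(\h.(f (g h))))) u)) p)
Step 5: (((u (v (\g.(\h.((q h) (g h)))))) (\g.(\h.(u (g h))))) p)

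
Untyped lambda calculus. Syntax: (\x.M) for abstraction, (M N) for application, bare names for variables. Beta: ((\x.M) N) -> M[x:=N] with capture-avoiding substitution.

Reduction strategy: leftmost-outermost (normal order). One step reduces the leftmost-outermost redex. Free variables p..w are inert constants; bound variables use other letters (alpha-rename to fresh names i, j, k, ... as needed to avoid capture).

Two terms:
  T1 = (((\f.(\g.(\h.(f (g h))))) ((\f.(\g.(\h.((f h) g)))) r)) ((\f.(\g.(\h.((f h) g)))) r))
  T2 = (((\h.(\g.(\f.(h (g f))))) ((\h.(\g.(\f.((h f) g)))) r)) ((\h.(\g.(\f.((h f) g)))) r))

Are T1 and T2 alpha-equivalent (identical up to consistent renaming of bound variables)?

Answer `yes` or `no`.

Answer: yes

Derivation:
Term 1: (((\f.(\g.(\h.(f (g h))))) ((\f.(\g.(\h.((f h) g)))) r)) ((\f.(\g.(\h.((f h) g)))) r))
Term 2: (((\h.(\g.(\f.(h (g f))))) ((\h.(\g.(\f.((h f) g)))) r)) ((\h.(\g.(\f.((h f) g)))) r))
Alpha-equivalence: compare structure up to binder renaming.
Result: True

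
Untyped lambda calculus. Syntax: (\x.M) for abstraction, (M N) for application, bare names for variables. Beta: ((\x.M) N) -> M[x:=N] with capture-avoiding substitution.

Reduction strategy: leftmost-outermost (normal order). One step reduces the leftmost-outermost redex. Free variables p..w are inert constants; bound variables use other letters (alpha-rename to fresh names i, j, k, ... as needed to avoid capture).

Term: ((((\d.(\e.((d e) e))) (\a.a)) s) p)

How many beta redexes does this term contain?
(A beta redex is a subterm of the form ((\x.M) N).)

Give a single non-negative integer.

Answer: 1

Derivation:
Term: ((((\d.(\e.((d e) e))) (\a.a)) s) p)
  Redex: ((\d.(\e.((d e) e))) (\a.a))
Total redexes: 1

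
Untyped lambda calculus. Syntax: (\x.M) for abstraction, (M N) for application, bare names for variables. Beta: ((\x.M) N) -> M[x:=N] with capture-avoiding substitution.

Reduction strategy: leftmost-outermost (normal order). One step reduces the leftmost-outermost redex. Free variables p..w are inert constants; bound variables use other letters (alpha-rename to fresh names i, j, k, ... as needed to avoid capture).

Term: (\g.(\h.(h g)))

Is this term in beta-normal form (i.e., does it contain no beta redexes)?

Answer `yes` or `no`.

Term: (\g.(\h.(h g)))
No beta redexes found.

Answer: yes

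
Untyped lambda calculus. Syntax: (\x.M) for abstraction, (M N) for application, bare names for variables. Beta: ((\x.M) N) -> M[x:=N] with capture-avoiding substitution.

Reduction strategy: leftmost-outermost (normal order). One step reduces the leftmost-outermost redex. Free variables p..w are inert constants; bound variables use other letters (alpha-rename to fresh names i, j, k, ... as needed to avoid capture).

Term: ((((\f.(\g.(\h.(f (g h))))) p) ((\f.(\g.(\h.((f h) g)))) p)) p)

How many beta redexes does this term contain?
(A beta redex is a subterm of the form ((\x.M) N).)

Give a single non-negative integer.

Term: ((((\f.(\g.(\h.(f (g h))))) p) ((\f.(\g.(\h.((f h) g)))) p)) p)
  Redex: ((\f.(\g.(\h.(f (g h))))) p)
  Redex: ((\f.(\g.(\h.((f h) g)))) p)
Total redexes: 2

Answer: 2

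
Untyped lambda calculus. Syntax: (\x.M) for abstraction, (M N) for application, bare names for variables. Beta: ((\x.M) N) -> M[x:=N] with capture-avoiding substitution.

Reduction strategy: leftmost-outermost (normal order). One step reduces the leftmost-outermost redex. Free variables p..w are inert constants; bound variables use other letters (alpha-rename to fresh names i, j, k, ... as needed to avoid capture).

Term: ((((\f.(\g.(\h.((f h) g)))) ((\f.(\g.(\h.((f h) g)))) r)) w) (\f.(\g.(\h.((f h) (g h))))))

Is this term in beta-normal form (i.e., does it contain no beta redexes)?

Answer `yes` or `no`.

Answer: no

Derivation:
Term: ((((\f.(\g.(\h.((f h) g)))) ((\f.(\g.(\h.((f h) g)))) r)) w) (\f.(\g.(\h.((f h) (g h))))))
Found 2 beta redex(es).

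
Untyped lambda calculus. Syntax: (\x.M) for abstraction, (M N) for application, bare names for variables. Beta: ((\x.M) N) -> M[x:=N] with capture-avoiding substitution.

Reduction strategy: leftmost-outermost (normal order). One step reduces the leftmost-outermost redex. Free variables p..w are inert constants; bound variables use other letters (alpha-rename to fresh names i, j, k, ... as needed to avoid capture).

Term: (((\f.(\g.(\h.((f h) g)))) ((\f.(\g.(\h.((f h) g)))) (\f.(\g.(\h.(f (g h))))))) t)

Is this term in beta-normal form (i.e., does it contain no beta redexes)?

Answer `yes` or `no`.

Answer: no

Derivation:
Term: (((\f.(\g.(\h.((f h) g)))) ((\f.(\g.(\h.((f h) g)))) (\f.(\g.(\h.(f (g h))))))) t)
Found 2 beta redex(es).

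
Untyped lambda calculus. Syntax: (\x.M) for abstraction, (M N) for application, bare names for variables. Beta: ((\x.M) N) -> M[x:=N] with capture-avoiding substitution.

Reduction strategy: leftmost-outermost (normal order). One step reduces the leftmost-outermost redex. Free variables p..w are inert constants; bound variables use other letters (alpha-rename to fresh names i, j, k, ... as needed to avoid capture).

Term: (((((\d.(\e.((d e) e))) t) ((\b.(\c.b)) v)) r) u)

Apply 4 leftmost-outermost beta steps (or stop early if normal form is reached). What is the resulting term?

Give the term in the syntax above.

Step 0: (((((\d.(\e.((d e) e))) t) ((\b.(\c.b)) v)) r) u)
Step 1: ((((\e.((t e) e)) ((\b.(\c.b)) v)) r) u)
Step 2: ((((t ((\b.(\c.b)) v)) ((\b.(\c.b)) v)) r) u)
Step 3: ((((t (\c.v)) ((\b.(\c.b)) v)) r) u)
Step 4: ((((t (\c.v)) (\c.v)) r) u)

Answer: ((((t (\c.v)) (\c.v)) r) u)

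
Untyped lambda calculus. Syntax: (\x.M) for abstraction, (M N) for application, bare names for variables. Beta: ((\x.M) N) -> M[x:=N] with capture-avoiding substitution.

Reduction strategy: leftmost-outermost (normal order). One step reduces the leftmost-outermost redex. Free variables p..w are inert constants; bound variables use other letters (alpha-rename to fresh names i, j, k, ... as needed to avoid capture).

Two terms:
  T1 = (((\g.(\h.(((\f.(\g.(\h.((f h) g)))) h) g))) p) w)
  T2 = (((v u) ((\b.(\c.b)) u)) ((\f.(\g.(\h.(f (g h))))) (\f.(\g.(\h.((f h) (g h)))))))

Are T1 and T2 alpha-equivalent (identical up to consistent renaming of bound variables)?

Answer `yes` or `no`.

Answer: no

Derivation:
Term 1: (((\g.(\h.(((\f.(\g.(\h.((f h) g)))) h) g))) p) w)
Term 2: (((v u) ((\b.(\c.b)) u)) ((\f.(\g.(\h.(f (g h))))) (\f.(\g.(\h.((f h) (g h)))))))
Alpha-equivalence: compare structure up to binder renaming.
Result: False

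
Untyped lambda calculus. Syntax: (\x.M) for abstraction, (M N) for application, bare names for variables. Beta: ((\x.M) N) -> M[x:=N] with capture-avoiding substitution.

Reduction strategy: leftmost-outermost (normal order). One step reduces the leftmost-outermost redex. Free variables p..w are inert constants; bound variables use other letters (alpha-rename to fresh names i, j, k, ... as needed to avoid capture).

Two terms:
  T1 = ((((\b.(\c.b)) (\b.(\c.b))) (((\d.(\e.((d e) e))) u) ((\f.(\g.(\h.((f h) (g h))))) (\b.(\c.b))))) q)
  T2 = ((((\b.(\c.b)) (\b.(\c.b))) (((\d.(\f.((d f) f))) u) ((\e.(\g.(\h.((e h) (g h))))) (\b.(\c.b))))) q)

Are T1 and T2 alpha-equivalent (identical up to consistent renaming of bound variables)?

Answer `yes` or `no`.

Answer: yes

Derivation:
Term 1: ((((\b.(\c.b)) (\b.(\c.b))) (((\d.(\e.((d e) e))) u) ((\f.(\g.(\h.((f h) (g h))))) (\b.(\c.b))))) q)
Term 2: ((((\b.(\c.b)) (\b.(\c.b))) (((\d.(\f.((d f) f))) u) ((\e.(\g.(\h.((e h) (g h))))) (\b.(\c.b))))) q)
Alpha-equivalence: compare structure up to binder renaming.
Result: True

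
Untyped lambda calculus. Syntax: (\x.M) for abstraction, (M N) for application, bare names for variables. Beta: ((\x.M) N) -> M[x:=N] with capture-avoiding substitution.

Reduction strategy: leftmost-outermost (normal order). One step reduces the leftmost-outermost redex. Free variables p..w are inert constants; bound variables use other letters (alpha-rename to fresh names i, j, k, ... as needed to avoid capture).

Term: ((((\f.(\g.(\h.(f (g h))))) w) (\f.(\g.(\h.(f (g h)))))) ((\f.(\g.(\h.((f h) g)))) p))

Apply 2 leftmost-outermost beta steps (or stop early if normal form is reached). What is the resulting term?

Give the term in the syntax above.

Answer: ((\h.(w ((\f.(\g.(\h.(f (g h))))) h))) ((\f.(\g.(\h.((f h) g)))) p))

Derivation:
Step 0: ((((\f.(\g.(\h.(f (g h))))) w) (\f.(\g.(\h.(f (g h)))))) ((\f.(\g.(\h.((f h) g)))) p))
Step 1: (((\g.(\h.(w (g h)))) (\f.(\g.(\h.(f (g h)))))) ((\f.(\g.(\h.((f h) g)))) p))
Step 2: ((\h.(w ((\f.(\g.(\h.(f (g h))))) h))) ((\f.(\g.(\h.((f h) g)))) p))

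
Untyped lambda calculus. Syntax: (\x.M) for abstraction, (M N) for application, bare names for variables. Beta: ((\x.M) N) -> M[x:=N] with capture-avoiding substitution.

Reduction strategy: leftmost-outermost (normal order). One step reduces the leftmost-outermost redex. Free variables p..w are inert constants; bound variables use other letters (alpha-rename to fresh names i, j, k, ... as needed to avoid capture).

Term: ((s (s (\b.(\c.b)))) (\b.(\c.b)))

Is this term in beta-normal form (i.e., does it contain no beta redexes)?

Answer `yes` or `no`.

Answer: yes

Derivation:
Term: ((s (s (\b.(\c.b)))) (\b.(\c.b)))
No beta redexes found.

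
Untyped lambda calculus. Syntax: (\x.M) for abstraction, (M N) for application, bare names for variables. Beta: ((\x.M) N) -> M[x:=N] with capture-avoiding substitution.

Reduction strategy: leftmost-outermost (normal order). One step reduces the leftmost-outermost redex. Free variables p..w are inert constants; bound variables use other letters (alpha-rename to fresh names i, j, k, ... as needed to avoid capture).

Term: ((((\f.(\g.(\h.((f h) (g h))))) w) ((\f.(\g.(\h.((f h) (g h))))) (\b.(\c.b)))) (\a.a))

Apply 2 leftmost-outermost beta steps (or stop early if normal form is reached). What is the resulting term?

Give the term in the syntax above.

Step 0: ((((\f.(\g.(\h.((f h) (g h))))) w) ((\f.(\g.(\h.((f h) (g h))))) (\b.(\c.b)))) (\a.a))
Step 1: (((\g.(\h.((w h) (g h)))) ((\f.(\g.(\h.((f h) (g h))))) (\b.(\c.b)))) (\a.a))
Step 2: ((\h.((w h) (((\f.(\g.(\h.((f h) (g h))))) (\b.(\c.b))) h))) (\a.a))

Answer: ((\h.((w h) (((\f.(\g.(\h.((f h) (g h))))) (\b.(\c.b))) h))) (\a.a))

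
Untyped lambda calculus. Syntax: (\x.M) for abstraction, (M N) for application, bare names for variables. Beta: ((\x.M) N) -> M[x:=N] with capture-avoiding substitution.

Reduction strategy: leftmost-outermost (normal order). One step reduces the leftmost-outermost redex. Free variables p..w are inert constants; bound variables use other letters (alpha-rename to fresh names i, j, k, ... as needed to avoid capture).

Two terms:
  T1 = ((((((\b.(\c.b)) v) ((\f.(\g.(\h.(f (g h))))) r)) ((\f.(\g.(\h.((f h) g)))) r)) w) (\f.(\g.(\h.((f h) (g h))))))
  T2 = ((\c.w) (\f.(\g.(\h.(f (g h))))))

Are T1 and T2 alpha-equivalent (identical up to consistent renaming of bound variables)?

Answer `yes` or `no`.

Term 1: ((((((\b.(\c.b)) v) ((\f.(\g.(\h.(f (g h))))) r)) ((\f.(\g.(\h.((f h) g)))) r)) w) (\f.(\g.(\h.((f h) (g h))))))
Term 2: ((\c.w) (\f.(\g.(\h.(f (g h))))))
Alpha-equivalence: compare structure up to binder renaming.
Result: False

Answer: no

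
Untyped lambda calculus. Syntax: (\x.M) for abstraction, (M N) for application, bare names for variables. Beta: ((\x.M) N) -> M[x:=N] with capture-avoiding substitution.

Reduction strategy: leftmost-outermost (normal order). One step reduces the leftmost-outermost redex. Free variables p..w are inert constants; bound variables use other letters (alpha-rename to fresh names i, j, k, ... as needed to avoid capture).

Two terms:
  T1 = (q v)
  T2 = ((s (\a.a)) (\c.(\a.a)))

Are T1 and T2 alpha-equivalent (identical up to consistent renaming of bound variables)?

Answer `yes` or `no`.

Answer: no

Derivation:
Term 1: (q v)
Term 2: ((s (\a.a)) (\c.(\a.a)))
Alpha-equivalence: compare structure up to binder renaming.
Result: False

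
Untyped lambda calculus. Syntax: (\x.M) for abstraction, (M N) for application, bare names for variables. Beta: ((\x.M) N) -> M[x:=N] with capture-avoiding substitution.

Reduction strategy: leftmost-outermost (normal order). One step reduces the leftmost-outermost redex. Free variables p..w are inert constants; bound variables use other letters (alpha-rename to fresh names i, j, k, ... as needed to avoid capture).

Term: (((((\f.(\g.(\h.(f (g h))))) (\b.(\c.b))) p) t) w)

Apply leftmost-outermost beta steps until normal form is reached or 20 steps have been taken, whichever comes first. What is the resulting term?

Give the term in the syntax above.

Step 0: (((((\f.(\g.(\h.(f (g h))))) (\b.(\c.b))) p) t) w)
Step 1: ((((\g.(\h.((\b.(\c.b)) (g h)))) p) t) w)
Step 2: (((\h.((\b.(\c.b)) (p h))) t) w)
Step 3: (((\b.(\c.b)) (p t)) w)
Step 4: ((\c.(p t)) w)
Step 5: (p t)

Answer: (p t)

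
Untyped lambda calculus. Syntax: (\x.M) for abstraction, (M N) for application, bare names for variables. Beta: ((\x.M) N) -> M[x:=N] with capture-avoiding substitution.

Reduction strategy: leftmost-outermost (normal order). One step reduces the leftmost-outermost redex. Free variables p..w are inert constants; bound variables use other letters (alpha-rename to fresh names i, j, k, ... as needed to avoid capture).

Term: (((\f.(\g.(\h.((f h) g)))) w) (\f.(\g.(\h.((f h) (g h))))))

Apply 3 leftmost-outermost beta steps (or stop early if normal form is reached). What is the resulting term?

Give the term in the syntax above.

Answer: (\h.((w h) (\f.(\g.(\h.((f h) (g h)))))))

Derivation:
Step 0: (((\f.(\g.(\h.((f h) g)))) w) (\f.(\g.(\h.((f h) (g h))))))
Step 1: ((\g.(\h.((w h) g))) (\f.(\g.(\h.((f h) (g h))))))
Step 2: (\h.((w h) (\f.(\g.(\h.((f h) (g h)))))))
Step 3: (normal form reached)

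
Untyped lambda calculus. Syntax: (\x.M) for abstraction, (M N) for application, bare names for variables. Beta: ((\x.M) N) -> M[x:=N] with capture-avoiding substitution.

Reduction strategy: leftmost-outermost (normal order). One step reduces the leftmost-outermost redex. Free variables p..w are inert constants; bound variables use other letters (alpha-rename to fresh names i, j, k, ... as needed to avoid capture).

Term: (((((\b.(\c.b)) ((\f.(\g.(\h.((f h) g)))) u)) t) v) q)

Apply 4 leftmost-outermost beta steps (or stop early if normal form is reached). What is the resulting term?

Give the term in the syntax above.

Step 0: (((((\b.(\c.b)) ((\f.(\g.(\h.((f h) g)))) u)) t) v) q)
Step 1: ((((\c.((\f.(\g.(\h.((f h) g)))) u)) t) v) q)
Step 2: ((((\f.(\g.(\h.((f h) g)))) u) v) q)
Step 3: (((\g.(\h.((u h) g))) v) q)
Step 4: ((\h.((u h) v)) q)

Answer: ((\h.((u h) v)) q)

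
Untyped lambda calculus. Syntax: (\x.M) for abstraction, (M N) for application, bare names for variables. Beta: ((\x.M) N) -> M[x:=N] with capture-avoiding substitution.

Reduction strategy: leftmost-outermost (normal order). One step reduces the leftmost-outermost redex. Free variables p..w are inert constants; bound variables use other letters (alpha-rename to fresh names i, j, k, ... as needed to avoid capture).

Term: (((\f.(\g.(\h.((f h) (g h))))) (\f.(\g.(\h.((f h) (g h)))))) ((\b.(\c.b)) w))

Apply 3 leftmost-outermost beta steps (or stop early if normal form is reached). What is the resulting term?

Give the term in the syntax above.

Answer: (\h.((\g.(\i.((h i) (g i)))) (((\b.(\c.b)) w) h)))

Derivation:
Step 0: (((\f.(\g.(\h.((f h) (g h))))) (\f.(\g.(\h.((f h) (g h)))))) ((\b.(\c.b)) w))
Step 1: ((\g.(\h.(((\f.(\g.(\h.((f h) (g h))))) h) (g h)))) ((\b.(\c.b)) w))
Step 2: (\h.(((\f.(\g.(\h.((f h) (g h))))) h) (((\b.(\c.b)) w) h)))
Step 3: (\h.((\g.(\i.((h i) (g i)))) (((\b.(\c.b)) w) h)))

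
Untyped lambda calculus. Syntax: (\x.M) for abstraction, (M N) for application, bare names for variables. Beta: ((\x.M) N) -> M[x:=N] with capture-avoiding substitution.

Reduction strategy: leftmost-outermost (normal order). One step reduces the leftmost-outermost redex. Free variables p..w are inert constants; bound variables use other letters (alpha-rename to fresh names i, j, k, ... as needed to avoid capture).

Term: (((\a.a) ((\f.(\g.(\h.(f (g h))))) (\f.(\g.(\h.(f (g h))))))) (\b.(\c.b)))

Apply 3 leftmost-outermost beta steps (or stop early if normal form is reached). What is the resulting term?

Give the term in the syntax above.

Step 0: (((\a.a) ((\f.(\g.(\h.(f (g h))))) (\f.(\g.(\h.(f (g h))))))) (\b.(\c.b)))
Step 1: (((\f.(\g.(\h.(f (g h))))) (\f.(\g.(\h.(f (g h)))))) (\b.(\c.b)))
Step 2: ((\g.(\h.((\f.(\g.(\h.(f (g h))))) (g h)))) (\b.(\c.b)))
Step 3: (\h.((\f.(\g.(\h.(f (g h))))) ((\b.(\c.b)) h)))

Answer: (\h.((\f.(\g.(\h.(f (g h))))) ((\b.(\c.b)) h)))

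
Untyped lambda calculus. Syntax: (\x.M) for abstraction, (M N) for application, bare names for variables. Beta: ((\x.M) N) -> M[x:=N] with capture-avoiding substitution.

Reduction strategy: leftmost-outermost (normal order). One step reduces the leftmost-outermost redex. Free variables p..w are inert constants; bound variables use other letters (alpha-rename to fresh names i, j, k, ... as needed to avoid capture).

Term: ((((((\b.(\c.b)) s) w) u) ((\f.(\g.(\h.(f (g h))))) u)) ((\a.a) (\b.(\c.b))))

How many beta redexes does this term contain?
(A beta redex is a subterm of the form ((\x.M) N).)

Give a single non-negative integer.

Term: ((((((\b.(\c.b)) s) w) u) ((\f.(\g.(\h.(f (g h))))) u)) ((\a.a) (\b.(\c.b))))
  Redex: ((\b.(\c.b)) s)
  Redex: ((\f.(\g.(\h.(f (g h))))) u)
  Redex: ((\a.a) (\b.(\c.b)))
Total redexes: 3

Answer: 3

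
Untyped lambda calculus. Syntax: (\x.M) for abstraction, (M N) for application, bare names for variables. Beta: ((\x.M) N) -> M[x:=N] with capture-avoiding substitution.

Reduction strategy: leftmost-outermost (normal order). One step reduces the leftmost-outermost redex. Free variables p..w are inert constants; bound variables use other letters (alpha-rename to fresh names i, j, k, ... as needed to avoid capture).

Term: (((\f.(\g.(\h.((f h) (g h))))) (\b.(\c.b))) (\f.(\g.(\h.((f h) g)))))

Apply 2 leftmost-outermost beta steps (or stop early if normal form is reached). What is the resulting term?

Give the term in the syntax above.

Answer: (\h.(((\b.(\c.b)) h) ((\f.(\g.(\h.((f h) g)))) h)))

Derivation:
Step 0: (((\f.(\g.(\h.((f h) (g h))))) (\b.(\c.b))) (\f.(\g.(\h.((f h) g)))))
Step 1: ((\g.(\h.(((\b.(\c.b)) h) (g h)))) (\f.(\g.(\h.((f h) g)))))
Step 2: (\h.(((\b.(\c.b)) h) ((\f.(\g.(\h.((f h) g)))) h)))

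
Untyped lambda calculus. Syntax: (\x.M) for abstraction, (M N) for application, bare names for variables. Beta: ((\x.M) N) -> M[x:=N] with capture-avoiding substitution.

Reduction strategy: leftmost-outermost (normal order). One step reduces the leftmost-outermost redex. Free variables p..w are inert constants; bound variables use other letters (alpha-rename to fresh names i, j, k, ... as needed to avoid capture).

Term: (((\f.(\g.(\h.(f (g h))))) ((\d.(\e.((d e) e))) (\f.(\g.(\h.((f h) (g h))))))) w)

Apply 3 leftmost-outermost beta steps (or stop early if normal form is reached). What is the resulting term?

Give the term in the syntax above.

Answer: (\h.((\e.(((\f.(\g.(\h.((f h) (g h))))) e) e)) (w h)))

Derivation:
Step 0: (((\f.(\g.(\h.(f (g h))))) ((\d.(\e.((d e) e))) (\f.(\g.(\h.((f h) (g h))))))) w)
Step 1: ((\g.(\h.(((\d.(\e.((d e) e))) (\f.(\g.(\h.((f h) (g h)))))) (g h)))) w)
Step 2: (\h.(((\d.(\e.((d e) e))) (\f.(\g.(\h.((f h) (g h)))))) (w h)))
Step 3: (\h.((\e.(((\f.(\g.(\h.((f h) (g h))))) e) e)) (w h)))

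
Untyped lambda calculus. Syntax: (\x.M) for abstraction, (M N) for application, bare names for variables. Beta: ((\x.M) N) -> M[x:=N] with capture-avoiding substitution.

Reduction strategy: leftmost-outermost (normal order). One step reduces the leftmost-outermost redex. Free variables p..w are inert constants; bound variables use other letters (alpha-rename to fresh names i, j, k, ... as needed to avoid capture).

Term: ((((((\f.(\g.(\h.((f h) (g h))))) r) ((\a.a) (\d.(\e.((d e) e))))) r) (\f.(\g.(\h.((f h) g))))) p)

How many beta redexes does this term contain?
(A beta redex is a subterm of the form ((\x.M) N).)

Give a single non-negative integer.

Answer: 2

Derivation:
Term: ((((((\f.(\g.(\h.((f h) (g h))))) r) ((\a.a) (\d.(\e.((d e) e))))) r) (\f.(\g.(\h.((f h) g))))) p)
  Redex: ((\f.(\g.(\h.((f h) (g h))))) r)
  Redex: ((\a.a) (\d.(\e.((d e) e))))
Total redexes: 2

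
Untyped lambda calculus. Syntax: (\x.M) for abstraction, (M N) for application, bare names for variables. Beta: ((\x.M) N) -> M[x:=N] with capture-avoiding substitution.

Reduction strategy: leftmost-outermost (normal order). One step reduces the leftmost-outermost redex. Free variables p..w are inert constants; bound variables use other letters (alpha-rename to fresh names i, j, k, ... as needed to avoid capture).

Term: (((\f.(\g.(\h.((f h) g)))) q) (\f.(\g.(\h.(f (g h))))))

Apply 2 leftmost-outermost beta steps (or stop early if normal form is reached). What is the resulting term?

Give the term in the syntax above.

Step 0: (((\f.(\g.(\h.((f h) g)))) q) (\f.(\g.(\h.(f (g h))))))
Step 1: ((\g.(\h.((q h) g))) (\f.(\g.(\h.(f (g h))))))
Step 2: (\h.((q h) (\f.(\g.(\h.(f (g h)))))))

Answer: (\h.((q h) (\f.(\g.(\h.(f (g h)))))))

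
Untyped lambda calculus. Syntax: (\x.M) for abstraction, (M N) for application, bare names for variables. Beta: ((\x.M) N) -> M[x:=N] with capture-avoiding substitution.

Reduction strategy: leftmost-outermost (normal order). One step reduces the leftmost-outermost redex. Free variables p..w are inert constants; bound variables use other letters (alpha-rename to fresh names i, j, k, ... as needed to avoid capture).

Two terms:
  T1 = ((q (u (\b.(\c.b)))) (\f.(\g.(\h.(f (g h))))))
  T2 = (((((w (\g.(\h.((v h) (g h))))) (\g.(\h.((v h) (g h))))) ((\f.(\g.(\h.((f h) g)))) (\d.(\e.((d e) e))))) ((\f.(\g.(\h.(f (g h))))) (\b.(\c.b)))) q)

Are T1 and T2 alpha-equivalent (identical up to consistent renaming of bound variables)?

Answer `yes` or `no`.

Answer: no

Derivation:
Term 1: ((q (u (\b.(\c.b)))) (\f.(\g.(\h.(f (g h))))))
Term 2: (((((w (\g.(\h.((v h) (g h))))) (\g.(\h.((v h) (g h))))) ((\f.(\g.(\h.((f h) g)))) (\d.(\e.((d e) e))))) ((\f.(\g.(\h.(f (g h))))) (\b.(\c.b)))) q)
Alpha-equivalence: compare structure up to binder renaming.
Result: False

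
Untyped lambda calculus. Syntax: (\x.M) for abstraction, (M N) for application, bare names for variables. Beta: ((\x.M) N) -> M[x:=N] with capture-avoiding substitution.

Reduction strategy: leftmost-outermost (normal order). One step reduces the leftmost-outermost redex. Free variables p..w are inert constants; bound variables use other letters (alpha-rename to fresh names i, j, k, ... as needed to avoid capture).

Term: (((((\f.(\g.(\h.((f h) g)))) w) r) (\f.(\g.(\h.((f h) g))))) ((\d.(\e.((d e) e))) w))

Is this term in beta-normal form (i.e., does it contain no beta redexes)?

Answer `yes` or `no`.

Term: (((((\f.(\g.(\h.((f h) g)))) w) r) (\f.(\g.(\h.((f h) g))))) ((\d.(\e.((d e) e))) w))
Found 2 beta redex(es).

Answer: no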